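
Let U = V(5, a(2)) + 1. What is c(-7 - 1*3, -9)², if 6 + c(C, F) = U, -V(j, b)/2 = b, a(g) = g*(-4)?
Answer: 121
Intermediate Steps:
a(g) = -4*g
V(j, b) = -2*b
U = 17 (U = -(-8)*2 + 1 = -2*(-8) + 1 = 16 + 1 = 17)
c(C, F) = 11 (c(C, F) = -6 + 17 = 11)
c(-7 - 1*3, -9)² = 11² = 121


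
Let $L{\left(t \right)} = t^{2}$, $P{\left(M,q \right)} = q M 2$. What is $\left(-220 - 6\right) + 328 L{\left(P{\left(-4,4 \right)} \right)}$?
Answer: $335646$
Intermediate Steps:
$P{\left(M,q \right)} = 2 M q$ ($P{\left(M,q \right)} = M q 2 = 2 M q$)
$\left(-220 - 6\right) + 328 L{\left(P{\left(-4,4 \right)} \right)} = \left(-220 - 6\right) + 328 \left(2 \left(-4\right) 4\right)^{2} = -226 + 328 \left(-32\right)^{2} = -226 + 328 \cdot 1024 = -226 + 335872 = 335646$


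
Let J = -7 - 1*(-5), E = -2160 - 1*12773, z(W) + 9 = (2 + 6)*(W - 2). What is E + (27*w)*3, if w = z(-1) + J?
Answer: -17768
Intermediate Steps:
z(W) = -25 + 8*W (z(W) = -9 + (2 + 6)*(W - 2) = -9 + 8*(-2 + W) = -9 + (-16 + 8*W) = -25 + 8*W)
E = -14933 (E = -2160 - 12773 = -14933)
J = -2 (J = -7 + 5 = -2)
w = -35 (w = (-25 + 8*(-1)) - 2 = (-25 - 8) - 2 = -33 - 2 = -35)
E + (27*w)*3 = -14933 + (27*(-35))*3 = -14933 - 945*3 = -14933 - 2835 = -17768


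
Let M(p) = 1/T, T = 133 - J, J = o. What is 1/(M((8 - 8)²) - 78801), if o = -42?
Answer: -175/13790174 ≈ -1.2690e-5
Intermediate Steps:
J = -42
T = 175 (T = 133 - 1*(-42) = 133 + 42 = 175)
M(p) = 1/175
1/(M((8 - 8)²) - 78801) = 1/(1/175 - 78801) = 1/(-13790174/175) = -175/13790174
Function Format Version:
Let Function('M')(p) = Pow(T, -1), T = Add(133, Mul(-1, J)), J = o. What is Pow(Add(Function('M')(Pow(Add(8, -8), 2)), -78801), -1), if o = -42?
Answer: Rational(-175, 13790174) ≈ -1.2690e-5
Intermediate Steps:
J = -42
T = 175 (T = Add(133, Mul(-1, -42)) = Add(133, 42) = 175)
Function('M')(p) = Rational(1, 175) (Function('M')(p) = Pow(175, -1) = Rational(1, 175))
Pow(Add(Function('M')(Pow(Add(8, -8), 2)), -78801), -1) = Pow(Add(Rational(1, 175), -78801), -1) = Pow(Rational(-13790174, 175), -1) = Rational(-175, 13790174)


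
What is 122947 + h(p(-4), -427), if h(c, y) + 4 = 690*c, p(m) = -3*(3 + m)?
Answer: 125013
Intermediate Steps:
p(m) = -9 - 3*m
h(c, y) = -4 + 690*c
122947 + h(p(-4), -427) = 122947 + (-4 + 690*(-9 - 3*(-4))) = 122947 + (-4 + 690*(-9 + 12)) = 122947 + (-4 + 690*3) = 122947 + (-4 + 2070) = 122947 + 2066 = 125013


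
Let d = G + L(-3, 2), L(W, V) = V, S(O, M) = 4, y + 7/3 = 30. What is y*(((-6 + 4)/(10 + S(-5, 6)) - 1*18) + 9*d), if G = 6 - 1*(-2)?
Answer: 41749/21 ≈ 1988.0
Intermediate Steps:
y = 83/3 (y = -7/3 + 30 = 83/3 ≈ 27.667)
G = 8 (G = 6 + 2 = 8)
d = 10 (d = 8 + 2 = 10)
y*(((-6 + 4)/(10 + S(-5, 6)) - 1*18) + 9*d) = 83*(((-6 + 4)/(10 + 4) - 1*18) + 9*10)/3 = 83*((-2/14 - 18) + 90)/3 = 83*((-2*1/14 - 18) + 90)/3 = 83*((-⅐ - 18) + 90)/3 = 83*(-127/7 + 90)/3 = (83/3)*(503/7) = 41749/21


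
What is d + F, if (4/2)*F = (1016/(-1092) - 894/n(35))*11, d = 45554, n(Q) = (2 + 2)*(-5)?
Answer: 250039241/5460 ≈ 45795.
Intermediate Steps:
n(Q) = -20 (n(Q) = 4*(-5) = -20)
F = 1314401/5460 (F = ((1016/(-1092) - 894/(-20))*11)/2 = ((1016*(-1/1092) - 894*(-1/20))*11)/2 = ((-254/273 + 447/10)*11)/2 = ((119491/2730)*11)/2 = (½)*(1314401/2730) = 1314401/5460 ≈ 240.73)
d + F = 45554 + 1314401/5460 = 250039241/5460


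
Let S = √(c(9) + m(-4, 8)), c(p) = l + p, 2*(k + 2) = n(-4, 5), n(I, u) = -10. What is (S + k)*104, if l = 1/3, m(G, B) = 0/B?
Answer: -728 + 208*√21/3 ≈ -410.27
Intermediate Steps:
m(G, B) = 0
l = ⅓ (l = 1*(⅓) = ⅓ ≈ 0.33333)
k = -7 (k = -2 + (½)*(-10) = -2 - 5 = -7)
c(p) = ⅓ + p
S = 2*√21/3 (S = √((⅓ + 9) + 0) = √(28/3 + 0) = √(28/3) = 2*√21/3 ≈ 3.0550)
(S + k)*104 = (2*√21/3 - 7)*104 = (-7 + 2*√21/3)*104 = -728 + 208*√21/3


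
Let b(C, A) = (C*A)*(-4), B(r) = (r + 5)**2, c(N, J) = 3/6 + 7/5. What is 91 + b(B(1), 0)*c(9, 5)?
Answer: 91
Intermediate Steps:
c(N, J) = 19/10 (c(N, J) = 3*(1/6) + 7*(1/5) = 1/2 + 7/5 = 19/10)
B(r) = (5 + r)**2
b(C, A) = -4*A*C (b(C, A) = (A*C)*(-4) = -4*A*C)
91 + b(B(1), 0)*c(9, 5) = 91 - 4*0*(5 + 1)**2*(19/10) = 91 - 4*0*6**2*(19/10) = 91 - 4*0*36*(19/10) = 91 + 0*(19/10) = 91 + 0 = 91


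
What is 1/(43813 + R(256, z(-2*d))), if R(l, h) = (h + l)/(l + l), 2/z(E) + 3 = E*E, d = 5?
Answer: 24832/1087976833 ≈ 2.2824e-5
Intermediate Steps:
z(E) = 2/(-3 + E²) (z(E) = 2/(-3 + E*E) = 2/(-3 + E²))
R(l, h) = (h + l)/(2*l) (R(l, h) = (h + l)/((2*l)) = (h + l)*(1/(2*l)) = (h + l)/(2*l))
1/(43813 + R(256, z(-2*d))) = 1/(43813 + (½)*(2/(-3 + (-2*5)²) + 256)/256) = 1/(43813 + (½)*(1/256)*(2/(-3 + (-10)²) + 256)) = 1/(43813 + (½)*(1/256)*(2/(-3 + 100) + 256)) = 1/(43813 + (½)*(1/256)*(2/97 + 256)) = 1/(43813 + (½)*(1/256)*(24834/97)) = 1/(43813 + 12417/24832) = 1/(1087976833/24832) = 24832/1087976833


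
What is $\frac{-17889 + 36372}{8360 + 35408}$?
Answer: $\frac{18483}{43768} \approx 0.42229$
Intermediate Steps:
$\frac{-17889 + 36372}{8360 + 35408} = \frac{18483}{43768}$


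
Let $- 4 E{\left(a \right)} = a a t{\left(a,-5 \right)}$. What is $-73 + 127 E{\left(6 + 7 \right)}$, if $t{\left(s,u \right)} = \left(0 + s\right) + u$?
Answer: $-42999$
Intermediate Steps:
$t{\left(s,u \right)} = s + u$
$E{\left(a \right)} = - \frac{a^{2} \left(-5 + a\right)}{4}$ ($E{\left(a \right)} = - \frac{a a \left(a - 5\right)}{4} = - \frac{a^{2} \left(-5 + a\right)}{4}$)
$-73 + 127 E{\left(6 + 7 \right)} = -73 + 127 \frac{\left(6 + 7\right)^{2} \left(5 - \left(6 + 7\right)\right)}{4} = -73 + 127 \frac{13^{2} \left(5 - 13\right)}{4} = -73 + 127 \cdot \frac{1}{4} \cdot 169 \left(5 - 13\right) = -73 + 127 \cdot \frac{1}{4} \cdot 169 \left(-8\right) = -73 + 127 \left(-338\right) = -73 - 42926 = -42999$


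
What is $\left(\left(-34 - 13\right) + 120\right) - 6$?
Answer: $67$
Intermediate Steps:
$\left(\left(-34 - 13\right) + 120\right) - 6 = \left(-47 + 120\right) - 6 = 73 - 6 = 67$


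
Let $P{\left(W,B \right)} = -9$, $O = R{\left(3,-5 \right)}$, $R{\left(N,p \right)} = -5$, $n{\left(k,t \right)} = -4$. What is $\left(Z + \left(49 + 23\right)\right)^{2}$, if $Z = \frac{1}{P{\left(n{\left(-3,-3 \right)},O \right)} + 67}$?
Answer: $\frac{17447329}{3364} \approx 5186.5$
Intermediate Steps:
$O = -5$
$Z = \frac{1}{58}$ ($Z = \frac{1}{-9 + 67} = \frac{1}{58} \approx 0.017241$)
$\left(Z + \left(49 + 23\right)\right)^{2} = \left(\frac{1}{58} + \left(49 + 23\right)\right)^{2} = \left(\frac{1}{58} + 72\right)^{2} = \left(\frac{4177}{58}\right)^{2} = \frac{17447329}{3364}$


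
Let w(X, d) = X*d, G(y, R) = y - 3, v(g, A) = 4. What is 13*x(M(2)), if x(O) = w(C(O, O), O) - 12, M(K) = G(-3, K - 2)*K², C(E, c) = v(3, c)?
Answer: -1404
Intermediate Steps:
C(E, c) = 4
G(y, R) = -3 + y
M(K) = -6*K² (M(K) = (-3 - 3)*K² = -6*K²)
x(O) = -12 + 4*O (x(O) = 4*O - 12 = -12 + 4*O)
13*x(M(2)) = 13*(-12 + 4*(-6*2²)) = 13*(-12 + 4*(-6*4)) = 13*(-12 + 4*(-24)) = 13*(-12 - 96) = 13*(-108) = -1404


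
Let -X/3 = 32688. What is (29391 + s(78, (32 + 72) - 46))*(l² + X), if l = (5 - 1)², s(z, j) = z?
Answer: -2882303952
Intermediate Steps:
X = -98064 (X = -3*32688 = -98064)
l = 16 (l = 4² = 16)
(29391 + s(78, (32 + 72) - 46))*(l² + X) = (29391 + 78)*(16² - 98064) = 29469*(256 - 98064) = 29469*(-97808) = -2882303952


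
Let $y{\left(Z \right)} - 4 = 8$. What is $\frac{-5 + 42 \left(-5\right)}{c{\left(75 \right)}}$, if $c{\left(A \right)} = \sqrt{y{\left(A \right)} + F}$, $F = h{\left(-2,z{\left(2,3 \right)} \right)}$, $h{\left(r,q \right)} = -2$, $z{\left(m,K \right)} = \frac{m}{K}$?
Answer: $- \frac{43 \sqrt{10}}{2} \approx -67.989$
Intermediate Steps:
$y{\left(Z \right)} = 12$ ($y{\left(Z \right)} = 4 + 8 = 12$)
$F = -2$
$c{\left(A \right)} = \sqrt{10}$ ($c{\left(A \right)} = \sqrt{12 - 2} = \sqrt{10}$)
$\frac{-5 + 42 \left(-5\right)}{c{\left(75 \right)}} = \frac{-5 + 42 \left(-5\right)}{\sqrt{10}} = \left(-5 - 210\right) \frac{\sqrt{10}}{10} = - 215 \frac{\sqrt{10}}{10} = - \frac{43 \sqrt{10}}{2}$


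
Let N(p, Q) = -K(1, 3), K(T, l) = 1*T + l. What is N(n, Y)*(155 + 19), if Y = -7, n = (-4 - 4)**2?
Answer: -696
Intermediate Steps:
n = 64 (n = (-8)**2 = 64)
K(T, l) = T + l
N(p, Q) = -4 (N(p, Q) = -(1 + 3) = -1*4 = -4)
N(n, Y)*(155 + 19) = -4*(155 + 19) = -4*174 = -696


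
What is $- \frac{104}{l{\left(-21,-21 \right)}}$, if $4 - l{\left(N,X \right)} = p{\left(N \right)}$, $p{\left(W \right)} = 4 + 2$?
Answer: $52$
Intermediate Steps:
$p{\left(W \right)} = 6$
$l{\left(N,X \right)} = -2$ ($l{\left(N,X \right)} = 4 - 6 = -2$)
$- \frac{104}{l{\left(-21,-21 \right)}} = - \frac{104}{-2} = \left(-104\right) \left(- \frac{1}{2}\right) = 52$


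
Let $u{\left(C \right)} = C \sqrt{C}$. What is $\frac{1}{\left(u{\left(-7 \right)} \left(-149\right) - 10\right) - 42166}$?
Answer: $- \frac{42176}{1786429919} - \frac{1043 i \sqrt{7}}{1786429919} \approx -2.3609 \cdot 10^{-5} - 1.5447 \cdot 10^{-6} i$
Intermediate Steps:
$u{\left(C \right)} = C^{\frac{3}{2}}$
$\frac{1}{\left(u{\left(-7 \right)} \left(-149\right) - 10\right) - 42166} = \frac{1}{\left(\left(-7\right)^{\frac{3}{2}} \left(-149\right) - 10\right) - 42166} = \frac{1}{\left(- 7 i \sqrt{7} \left(-149\right) - 10\right) - 42166} = \frac{1}{\left(1043 i \sqrt{7} - 10\right) - 42166} = \frac{1}{\left(-10 + 1043 i \sqrt{7}\right) - 42166} = \frac{1}{-42176 + 1043 i \sqrt{7}}$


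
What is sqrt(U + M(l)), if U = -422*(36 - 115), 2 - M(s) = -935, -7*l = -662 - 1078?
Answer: 5*sqrt(1371) ≈ 185.14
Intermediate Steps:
l = 1740/7 (l = -(-662 - 1078)/7 = -1/7*(-1740) = 1740/7 ≈ 248.57)
M(s) = 937 (M(s) = 2 - 1*(-935) = 2 + 935 = 937)
U = 33338 (U = -422*(-79) = 33338)
sqrt(U + M(l)) = sqrt(33338 + 937) = sqrt(34275) = 5*sqrt(1371)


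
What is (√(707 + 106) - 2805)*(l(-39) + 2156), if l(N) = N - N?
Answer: -6047580 + 2156*√813 ≈ -5.9861e+6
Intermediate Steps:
l(N) = 0
(√(707 + 106) - 2805)*(l(-39) + 2156) = (√(707 + 106) - 2805)*(0 + 2156) = (√813 - 2805)*2156 = (-2805 + √813)*2156 = -6047580 + 2156*√813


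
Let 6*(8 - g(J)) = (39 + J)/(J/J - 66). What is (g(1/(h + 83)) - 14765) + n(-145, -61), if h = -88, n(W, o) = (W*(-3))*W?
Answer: -75886103/975 ≈ -77832.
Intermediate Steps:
n(W, o) = -3*W**2 (n(W, o) = (-3*W)*W = -3*W**2)
g(J) = 81/10 + J/390 (g(J) = 8 - (39 + J)/(6*(J/J - 66)) = 8 - (39 + J)/(6*(1 - 66)) = 8 - (39 + J)/(6*(-65)) = 8 - (39 + J)*(-1)/(6*65) = 8 - (-3/5 - J/65)/6 = 8 + (1/10 + J/390) = 81/10 + J/390)
(g(1/(h + 83)) - 14765) + n(-145, -61) = ((81/10 + 1/(390*(-88 + 83))) - 14765) - 3*(-145)**2 = ((81/10 + (1/390)/(-5)) - 14765) - 3*21025 = ((81/10 + (1/390)*(-1/5)) - 14765) - 63075 = ((81/10 - 1/1950) - 14765) - 63075 = (7897/975 - 14765) - 63075 = -14387978/975 - 63075 = -75886103/975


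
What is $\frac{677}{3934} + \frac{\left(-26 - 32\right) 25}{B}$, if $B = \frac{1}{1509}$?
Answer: $- \frac{8607788023}{3934} \approx -2.188 \cdot 10^{6}$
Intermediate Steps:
$B = \frac{1}{1509} \approx 0.00066269$
$\frac{677}{3934} + \frac{\left(-26 - 32\right) 25}{B} = \frac{677}{3934} + \left(-26 - 32\right) 25 \frac{1}{\frac{1}{1509}} = 677 \cdot \frac{1}{3934} + \left(-58\right) 25 \cdot 1509 = \frac{677}{3934} - 2188050 = - \frac{8607788023}{3934}$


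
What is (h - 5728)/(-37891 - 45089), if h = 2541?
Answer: 3187/82980 ≈ 0.038407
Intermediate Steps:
(h - 5728)/(-37891 - 45089) = (2541 - 5728)/(-37891 - 45089) = -3187/(-82980) = -3187*(-1/82980) = 3187/82980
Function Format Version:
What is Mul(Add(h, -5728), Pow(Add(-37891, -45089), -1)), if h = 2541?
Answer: Rational(3187, 82980) ≈ 0.038407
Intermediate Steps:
Mul(Add(h, -5728), Pow(Add(-37891, -45089), -1)) = Mul(Add(2541, -5728), Pow(Add(-37891, -45089), -1)) = Mul(-3187, Pow(-82980, -1)) = Mul(-3187, Rational(-1, 82980)) = Rational(3187, 82980)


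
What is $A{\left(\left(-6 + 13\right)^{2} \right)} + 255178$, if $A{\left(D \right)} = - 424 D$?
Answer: $234402$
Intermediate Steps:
$A{\left(\left(-6 + 13\right)^{2} \right)} + 255178 = - 424 \left(-6 + 13\right)^{2} + 255178 = - 424 \cdot 7^{2} + 255178 = \left(-424\right) 49 + 255178 = -20776 + 255178 = 234402$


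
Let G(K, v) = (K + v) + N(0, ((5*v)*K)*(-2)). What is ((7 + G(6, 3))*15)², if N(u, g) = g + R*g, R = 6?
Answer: 348195600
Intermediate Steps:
N(u, g) = 7*g (N(u, g) = g + 6*g = 7*g)
G(K, v) = K + v - 70*K*v (G(K, v) = (K + v) + 7*(((5*v)*K)*(-2)) = (K + v) + 7*((5*K*v)*(-2)) = (K + v) + 7*(-10*K*v) = (K + v) - 70*K*v = K + v - 70*K*v)
((7 + G(6, 3))*15)² = ((7 + (6 + 3 - 70*6*3))*15)² = ((7 + (6 + 3 - 1260))*15)² = ((7 - 1251)*15)² = (-1244*15)² = (-18660)² = 348195600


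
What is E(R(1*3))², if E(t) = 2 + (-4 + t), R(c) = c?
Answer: 1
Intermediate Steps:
E(t) = -2 + t
E(R(1*3))² = (-2 + 1*3)² = (-2 + 3)² = 1² = 1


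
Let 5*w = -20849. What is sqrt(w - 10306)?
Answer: I*sqrt(361895)/5 ≈ 120.32*I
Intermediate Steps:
w = -20849/5 (w = (1/5)*(-20849) = -20849/5 ≈ -4169.8)
sqrt(w - 10306) = sqrt(-20849/5 - 10306) = sqrt(-72379/5) = I*sqrt(361895)/5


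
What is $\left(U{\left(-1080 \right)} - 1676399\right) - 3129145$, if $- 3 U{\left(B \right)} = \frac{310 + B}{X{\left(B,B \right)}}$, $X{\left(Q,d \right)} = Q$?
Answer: $- \frac{1556996333}{324} \approx -4.8055 \cdot 10^{6}$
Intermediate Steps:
$U{\left(B \right)} = - \frac{310 + B}{3 B}$ ($U{\left(B \right)} = - \frac{\left(310 + B\right) \frac{1}{B}}{3} = - \frac{\frac{1}{B} \left(310 + B\right)}{3} = - \frac{310 + B}{3 B}$)
$\left(U{\left(-1080 \right)} - 1676399\right) - 3129145 = \left(\frac{-310 - -1080}{3 \left(-1080\right)} - 1676399\right) - 3129145 = \left(\frac{1}{3} \left(- \frac{1}{1080}\right) \left(-310 + 1080\right) - 1676399\right) - 3129145 = \left(\frac{1}{3} \left(- \frac{1}{1080}\right) 770 - 1676399\right) - 3129145 = \left(- \frac{77}{324} - 1676399\right) - 3129145 = - \frac{543153353}{324} - 3129145 = - \frac{1556996333}{324}$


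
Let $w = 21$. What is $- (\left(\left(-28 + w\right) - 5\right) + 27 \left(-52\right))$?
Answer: $1416$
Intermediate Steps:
$- (\left(\left(-28 + w\right) - 5\right) + 27 \left(-52\right)) = - (\left(\left(-28 + 21\right) - 5\right) + 27 \left(-52\right)) = - (\left(-7 - 5\right) - 1404) = - (-12 - 1404) = \left(-1\right) \left(-1416\right) = 1416$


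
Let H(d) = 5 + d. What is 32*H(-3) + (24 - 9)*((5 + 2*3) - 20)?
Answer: -71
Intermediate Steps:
32*H(-3) + (24 - 9)*((5 + 2*3) - 20) = 32*(5 - 3) + (24 - 9)*((5 + 2*3) - 20) = 32*2 + 15*((5 + 6) - 20) = 64 + 15*(11 - 20) = 64 + 15*(-9) = 64 - 135 = -71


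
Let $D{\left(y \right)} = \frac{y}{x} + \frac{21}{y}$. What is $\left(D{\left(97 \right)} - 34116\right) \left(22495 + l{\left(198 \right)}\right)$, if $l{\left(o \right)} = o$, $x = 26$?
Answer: $- \frac{1952292337721}{2522} \approx -7.7411 \cdot 10^{8}$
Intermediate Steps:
$D{\left(y \right)} = \frac{21}{y} + \frac{y}{26}$ ($D{\left(y \right)} = \frac{y}{26} + \frac{21}{y} = \frac{21}{y} + \frac{y}{26}$)
$\left(D{\left(97 \right)} - 34116\right) \left(22495 + l{\left(198 \right)}\right) = \left(\left(\frac{21}{97} + \frac{1}{26} \cdot 97\right) - 34116\right) \left(22495 + 198\right) = \left(\left(21 \cdot \frac{1}{97} + \frac{97}{26}\right) - 34116\right) 22693 = \left(\left(\frac{21}{97} + \frac{97}{26}\right) - 34116\right) 22693 = \left(\frac{9955}{2522} - 34116\right) 22693 = \left(- \frac{86030597}{2522}\right) 22693 = - \frac{1952292337721}{2522}$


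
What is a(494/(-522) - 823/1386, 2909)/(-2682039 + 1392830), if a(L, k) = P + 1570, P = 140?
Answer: -1710/1289209 ≈ -0.0013264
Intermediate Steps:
a(L, k) = 1710 (a(L, k) = 140 + 1570 = 1710)
a(494/(-522) - 823/1386, 2909)/(-2682039 + 1392830) = 1710/(-2682039 + 1392830) = 1710/(-1289209) = 1710*(-1/1289209) = -1710/1289209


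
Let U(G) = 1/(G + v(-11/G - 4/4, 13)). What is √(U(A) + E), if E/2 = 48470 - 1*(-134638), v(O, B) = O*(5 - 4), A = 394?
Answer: √8779163864258590/154831 ≈ 605.16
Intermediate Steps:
v(O, B) = O (v(O, B) = O*1 = O)
U(G) = 1/(-1 + G - 11/G) (U(G) = 1/(G + (-11/G - 4/4)) = 1/(G + (-11/G - 4*¼)) = 1/(G + (-11/G - 1)) = 1/(G + (-1 - 11/G)) = 1/(-1 + G - 11/G))
E = 366216 (E = 2*(48470 - 1*(-134638)) = 2*(48470 + 134638) = 2*183108 = 366216)
√(U(A) + E) = √(394/(-11 + 394² - 1*394) + 366216) = √(394/(-11 + 155236 - 394) + 366216) = √(394/154831 + 366216) = √(56701589890/154831) = √8779163864258590/154831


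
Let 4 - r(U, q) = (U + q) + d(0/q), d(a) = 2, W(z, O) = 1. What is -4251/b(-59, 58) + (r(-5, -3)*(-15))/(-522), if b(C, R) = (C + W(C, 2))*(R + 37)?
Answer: 17503/16530 ≈ 1.0589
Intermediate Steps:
r(U, q) = 2 - U - q (r(U, q) = 4 - ((U + q) + 2) = 4 - (2 + U + q) = 4 + (-2 - U - q) = 2 - U - q)
b(C, R) = (1 + C)*(37 + R) (b(C, R) = (C + 1)*(R + 37) = (1 + C)*(37 + R))
-4251/b(-59, 58) + (r(-5, -3)*(-15))/(-522) = -4251/(37 + 58 + 37*(-59) - 59*58) + ((2 - 1*(-5) - 1*(-3))*(-15))/(-522) = -4251/(37 + 58 - 2183 - 3422) + ((2 + 5 + 3)*(-15))*(-1/522) = -4251/(-5510) + (10*(-15))*(-1/522) = -4251*(-1/5510) - 150*(-1/522) = 4251/5510 + 25/87 = 17503/16530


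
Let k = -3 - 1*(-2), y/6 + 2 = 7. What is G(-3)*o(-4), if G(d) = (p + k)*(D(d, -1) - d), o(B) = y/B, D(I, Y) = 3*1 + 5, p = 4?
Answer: -495/2 ≈ -247.50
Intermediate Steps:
y = 30 (y = -12 + 6*7 = -12 + 42 = 30)
D(I, Y) = 8 (D(I, Y) = 3 + 5 = 8)
o(B) = 30/B
k = -1 (k = -3 + 2 = -1)
G(d) = 24 - 3*d (G(d) = (4 - 1)*(8 - d) = 3*(8 - d) = 24 - 3*d)
G(-3)*o(-4) = (24 - 3*(-3))*(30/(-4)) = (24 + 9)*(30*(-¼)) = 33*(-15/2) = -495/2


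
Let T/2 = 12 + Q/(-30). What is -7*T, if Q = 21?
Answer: -791/5 ≈ -158.20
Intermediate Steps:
T = 113/5 (T = 2*(12 + 21/(-30)) = 2*(12 + 21*(-1/30)) = 2*(12 - 7/10) = 2*(113/10) = 113/5 ≈ 22.600)
-7*T = -7*113/5 = -791/5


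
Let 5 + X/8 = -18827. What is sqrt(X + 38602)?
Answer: I*sqrt(112054) ≈ 334.74*I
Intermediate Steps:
X = -150656 (X = -40 + 8*(-18827) = -40 - 150616 = -150656)
sqrt(X + 38602) = sqrt(-150656 + 38602) = sqrt(-112054) = I*sqrt(112054)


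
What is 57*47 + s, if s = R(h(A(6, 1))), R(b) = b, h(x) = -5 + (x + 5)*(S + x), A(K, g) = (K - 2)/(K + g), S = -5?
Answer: 129817/49 ≈ 2649.3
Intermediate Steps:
A(K, g) = (-2 + K)/(K + g)
h(x) = -5 + (-5 + x)*(5 + x) (h(x) = -5 + (x + 5)*(-5 + x) = -5 + (5 + x)*(-5 + x) = -5 + (-5 + x)*(5 + x))
s = -1454/49 (s = -30 + ((-2 + 6)/(6 + 1))² = -30 + (4/7)² = -30 + 16/49 = -1454/49 ≈ -29.673)
57*47 + s = 57*47 - 1454/49 = 2679 - 1454/49 = 129817/49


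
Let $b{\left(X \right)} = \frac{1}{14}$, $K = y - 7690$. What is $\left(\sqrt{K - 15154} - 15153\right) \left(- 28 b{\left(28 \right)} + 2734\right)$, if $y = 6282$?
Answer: $-41397996 + 248612 i \sqrt{2} \approx -4.1398 \cdot 10^{7} + 3.5159 \cdot 10^{5} i$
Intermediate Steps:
$K = -1408$ ($K = 6282 - 7690 = -1408$)
$b{\left(X \right)} = \frac{1}{14}$
$\left(\sqrt{K - 15154} - 15153\right) \left(- 28 b{\left(28 \right)} + 2734\right) = \left(\sqrt{-1408 - 15154} - 15153\right) \left(\left(-28\right) \frac{1}{14} + 2734\right) = \left(\sqrt{-16562} - 15153\right) \left(-2 + 2734\right) = \left(91 i \sqrt{2} - 15153\right) 2732 = \left(-15153 + 91 i \sqrt{2}\right) 2732 = -41397996 + 248612 i \sqrt{2}$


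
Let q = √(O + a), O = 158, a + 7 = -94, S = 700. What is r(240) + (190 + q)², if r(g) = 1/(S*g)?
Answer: 6074376001/168000 + 380*√57 ≈ 39026.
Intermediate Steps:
a = -101 (a = -7 - 94 = -101)
q = √57 (q = √(158 - 101) = √57 ≈ 7.5498)
r(g) = 1/(700*g)
r(240) + (190 + q)² = (1/700)/240 + (190 + √57)² = (1/700)*(1/240) + (190 + √57)² = 1/168000 + (190 + √57)²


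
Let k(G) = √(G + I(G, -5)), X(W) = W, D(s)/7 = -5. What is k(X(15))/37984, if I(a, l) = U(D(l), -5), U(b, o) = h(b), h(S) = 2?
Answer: √17/37984 ≈ 0.00010855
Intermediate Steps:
D(s) = -35 (D(s) = 7*(-5) = -35)
U(b, o) = 2
I(a, l) = 2
k(G) = √(2 + G) (k(G) = √(G + 2) = √(2 + G))
k(X(15))/37984 = √(2 + 15)/37984 = √17*(1/37984) = √17/37984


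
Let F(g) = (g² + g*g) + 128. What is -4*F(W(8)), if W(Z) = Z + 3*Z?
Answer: -8704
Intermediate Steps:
W(Z) = 4*Z
F(g) = 128 + 2*g² (F(g) = (g² + g²) + 128 = 2*g² + 128 = 128 + 2*g²)
-4*F(W(8)) = -4*(128 + 2*(4*8)²) = -4*(128 + 2*32²) = -4*(128 + 2*1024) = -4*(128 + 2048) = -4*2176 = -8704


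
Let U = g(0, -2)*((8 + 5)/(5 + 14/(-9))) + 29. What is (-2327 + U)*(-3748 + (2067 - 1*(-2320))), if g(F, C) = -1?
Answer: -45595845/31 ≈ -1.4708e+6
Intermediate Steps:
U = 782/31 (U = -(8 + 5)/(5 + 14/(-9)) + 29 = -13/(5 + 14*(-⅑)) + 29 = -13/(5 - 14/9) + 29 = -13/31/9 + 29 = -13*9/31 + 29 = -1*117/31 + 29 = -117/31 + 29 = 782/31 ≈ 25.226)
(-2327 + U)*(-3748 + (2067 - 1*(-2320))) = (-2327 + 782/31)*(-3748 + (2067 - 1*(-2320))) = -71355*(-3748 + (2067 + 2320))/31 = -71355*(-3748 + 4387)/31 = -71355/31*639 = -45595845/31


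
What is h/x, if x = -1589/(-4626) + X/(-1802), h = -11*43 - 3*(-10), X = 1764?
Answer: 1846435518/2648443 ≈ 697.18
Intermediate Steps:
h = -443 (h = -473 + 30 = -443)
x = -2648443/4168026 (x = -1589/(-4626) + 1764/(-1802) = -1589*(-1/4626) + 1764*(-1/1802) = 1589/4626 - 882/901 = -2648443/4168026 ≈ -0.63542)
h/x = -443/(-2648443/4168026) = -443*(-4168026/2648443) = 1846435518/2648443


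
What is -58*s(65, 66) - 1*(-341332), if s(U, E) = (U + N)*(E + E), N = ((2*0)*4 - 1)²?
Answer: -163964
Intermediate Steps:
N = 1 (N = (0*4 - 1)² = (0 - 1)² = (-1)² = 1)
s(U, E) = 2*E*(1 + U) (s(U, E) = (U + 1)*(E + E) = (1 + U)*(2*E) = 2*E*(1 + U))
-58*s(65, 66) - 1*(-341332) = -116*66*(1 + 65) - 1*(-341332) = -116*66*66 + 341332 = -58*8712 + 341332 = -505296 + 341332 = -163964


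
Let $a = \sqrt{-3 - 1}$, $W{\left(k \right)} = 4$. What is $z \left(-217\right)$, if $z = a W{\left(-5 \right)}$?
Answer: $- 1736 i \approx - 1736.0 i$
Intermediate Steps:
$a = 2 i$ ($a = \sqrt{-4} = 2 i \approx 2.0 i$)
$z = 8 i$ ($z = 2 i 4 = 8 i \approx 8.0 i$)
$z \left(-217\right) = 8 i \left(-217\right) = - 1736 i$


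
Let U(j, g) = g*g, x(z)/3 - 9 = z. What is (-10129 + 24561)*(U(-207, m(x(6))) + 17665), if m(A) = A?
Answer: 284166080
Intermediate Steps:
x(z) = 27 + 3*z
U(j, g) = g²
(-10129 + 24561)*(U(-207, m(x(6))) + 17665) = (-10129 + 24561)*((27 + 3*6)² + 17665) = 14432*((27 + 18)² + 17665) = 14432*(45² + 17665) = 14432*(2025 + 17665) = 14432*19690 = 284166080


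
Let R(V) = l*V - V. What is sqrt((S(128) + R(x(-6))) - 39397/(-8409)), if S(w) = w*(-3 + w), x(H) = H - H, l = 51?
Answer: sqrt(1131711785373)/8409 ≈ 126.51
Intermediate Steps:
x(H) = 0
R(V) = 50*V (R(V) = 51*V - V = 50*V)
sqrt((S(128) + R(x(-6))) - 39397/(-8409)) = sqrt((128*(-3 + 128) + 50*0) - 39397/(-8409)) = sqrt((128*125 + 0) - 39397*(-1/8409)) = sqrt((16000 + 0) + 39397/8409) = sqrt(16000 + 39397/8409) = sqrt(134583397/8409) = sqrt(1131711785373)/8409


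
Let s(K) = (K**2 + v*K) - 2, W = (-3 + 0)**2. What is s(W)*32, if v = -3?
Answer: 1664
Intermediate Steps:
W = 9 (W = (-3)**2 = 9)
s(K) = -2 + K**2 - 3*K (s(K) = (K**2 - 3*K) - 2 = -2 + K**2 - 3*K)
s(W)*32 = (-2 + 9**2 - 3*9)*32 = (-2 + 81 - 27)*32 = 52*32 = 1664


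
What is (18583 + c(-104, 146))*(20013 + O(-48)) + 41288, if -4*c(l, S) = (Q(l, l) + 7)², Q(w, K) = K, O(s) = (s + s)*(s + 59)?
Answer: 1230910463/4 ≈ 3.0773e+8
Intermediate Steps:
O(s) = 2*s*(59 + s) (O(s) = (2*s)*(59 + s) = 2*s*(59 + s))
c(l, S) = -(7 + l)²/4 (c(l, S) = -(l + 7)²/4 = -(7 + l)²/4)
(18583 + c(-104, 146))*(20013 + O(-48)) + 41288 = (18583 - (7 - 104)²/4)*(20013 + 2*(-48)*(59 - 48)) + 41288 = (18583 - ¼*(-97)²)*(20013 + 2*(-48)*11) + 41288 = (18583 - ¼*9409)*(20013 - 1056) + 41288 = (18583 - 9409/4)*18957 + 41288 = (64923/4)*18957 + 41288 = 1230745311/4 + 41288 = 1230910463/4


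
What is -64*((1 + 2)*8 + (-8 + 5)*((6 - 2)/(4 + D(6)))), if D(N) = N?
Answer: -7296/5 ≈ -1459.2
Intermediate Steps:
-64*((1 + 2)*8 + (-8 + 5)*((6 - 2)/(4 + D(6)))) = -64*((1 + 2)*8 + (-8 + 5)*((6 - 2)/(4 + 6))) = -64*(3*8 - 12/10) = -64*(24 - 12/10) = -64*(24 - 3*⅖) = -64*(24 - 6/5) = -64*114/5 = -7296/5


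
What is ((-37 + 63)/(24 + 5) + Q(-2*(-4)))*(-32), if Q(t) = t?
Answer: -8256/29 ≈ -284.69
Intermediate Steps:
((-37 + 63)/(24 + 5) + Q(-2*(-4)))*(-32) = ((-37 + 63)/(24 + 5) - 2*(-4))*(-32) = (26/29 + 8)*(-32) = (258/29)*(-32) = -8256/29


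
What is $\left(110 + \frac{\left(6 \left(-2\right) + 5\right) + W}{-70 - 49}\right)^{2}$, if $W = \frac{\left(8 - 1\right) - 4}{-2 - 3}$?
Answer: $\frac{4288678144}{354025} \approx 12114.0$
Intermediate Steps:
$W = - \frac{3}{5}$ ($W = \frac{\left(8 - 1\right) - 4}{-5} = \left(7 - 4\right) \left(- \frac{1}{5}\right) = 3 \left(- \frac{1}{5}\right) = - \frac{3}{5} \approx -0.6$)
$\left(110 + \frac{\left(6 \left(-2\right) + 5\right) + W}{-70 - 49}\right)^{2} = \left(110 + \frac{\left(6 \left(-2\right) + 5\right) - \frac{3}{5}}{-70 - 49}\right)^{2} = \left(110 + \frac{\left(-12 + 5\right) - \frac{3}{5}}{-119}\right)^{2} = \left(110 + \left(-7 - \frac{3}{5}\right) \left(- \frac{1}{119}\right)\right)^{2} = \left(110 - - \frac{38}{595}\right)^{2} = \left(110 + \frac{38}{595}\right)^{2} = \left(\frac{65488}{595}\right)^{2} = \frac{4288678144}{354025}$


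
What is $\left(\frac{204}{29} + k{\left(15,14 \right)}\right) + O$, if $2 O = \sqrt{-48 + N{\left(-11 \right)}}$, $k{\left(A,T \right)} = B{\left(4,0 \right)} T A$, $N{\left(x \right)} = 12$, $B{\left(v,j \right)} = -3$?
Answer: $- \frac{18066}{29} + 3 i \approx -622.97 + 3.0 i$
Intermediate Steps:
$k{\left(A,T \right)} = - 3 A T$ ($k{\left(A,T \right)} = - 3 T A = - 3 A T$)
$O = 3 i$ ($O = \frac{\sqrt{-48 + 12}}{2} = \frac{\sqrt{-36}}{2} = \frac{6 i}{2} = 3 i \approx 3.0 i$)
$\left(\frac{204}{29} + k{\left(15,14 \right)}\right) + O = \left(\frac{204}{29} - 45 \cdot 14\right) + 3 i = \left(204 \cdot \frac{1}{29} - 630\right) + 3 i = \left(\frac{204}{29} - 630\right) + 3 i = - \frac{18066}{29} + 3 i$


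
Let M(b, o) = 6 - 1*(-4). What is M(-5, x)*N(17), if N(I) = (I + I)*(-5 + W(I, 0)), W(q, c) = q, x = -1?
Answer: 4080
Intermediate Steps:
M(b, o) = 10 (M(b, o) = 6 + 4 = 10)
N(I) = 2*I*(-5 + I) (N(I) = (I + I)*(-5 + I) = (2*I)*(-5 + I) = 2*I*(-5 + I))
M(-5, x)*N(17) = 10*(2*17*(-5 + 17)) = 10*(2*17*12) = 10*408 = 4080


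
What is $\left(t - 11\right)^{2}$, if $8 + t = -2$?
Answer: $441$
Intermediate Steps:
$t = -10$ ($t = -8 - 2 = -10$)
$\left(t - 11\right)^{2} = \left(-10 - 11\right)^{2} = \left(-21\right)^{2} = 441$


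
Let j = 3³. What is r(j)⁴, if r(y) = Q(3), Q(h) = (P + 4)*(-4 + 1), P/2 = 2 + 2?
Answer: 1679616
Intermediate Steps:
P = 8 (P = 2*(2 + 2) = 2*4 = 8)
Q(h) = -36 (Q(h) = (8 + 4)*(-4 + 1) = 12*(-3) = -36)
j = 27
r(y) = -36
r(j)⁴ = (-36)⁴ = 1679616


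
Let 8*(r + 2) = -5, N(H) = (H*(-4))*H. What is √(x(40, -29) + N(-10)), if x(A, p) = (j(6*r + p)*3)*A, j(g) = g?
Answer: I*√5770 ≈ 75.961*I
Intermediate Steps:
N(H) = -4*H² (N(H) = (-4*H)*H = -4*H²)
r = -21/8 (r = -2 + (⅛)*(-5) = -2 - 5/8 = -21/8 ≈ -2.6250)
x(A, p) = A*(-189/4 + 3*p) (x(A, p) = ((6*(-21/8) + p)*3)*A = ((-63/4 + p)*3)*A = (-189/4 + 3*p)*A = A*(-189/4 + 3*p))
√(x(40, -29) + N(-10)) = √((¾)*40*(-63 + 4*(-29)) - 4*(-10)²) = √((¾)*40*(-63 - 116) - 4*100) = √((¾)*40*(-179) - 400) = √(-5370 - 400) = √(-5770) = I*√5770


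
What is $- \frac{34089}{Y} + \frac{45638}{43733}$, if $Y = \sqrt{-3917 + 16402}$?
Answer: $\frac{45638}{43733} - \frac{3099 \sqrt{12485}}{1135} \approx -304.04$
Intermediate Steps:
$Y = \sqrt{12485} \approx 111.74$
$- \frac{34089}{Y} + \frac{45638}{43733} = - \frac{34089}{\sqrt{12485}} + \frac{45638}{43733} = - 34089 \frac{\sqrt{12485}}{12485} + 45638 \cdot \frac{1}{43733} = - \frac{3099 \sqrt{12485}}{1135} + \frac{45638}{43733} = \frac{45638}{43733} - \frac{3099 \sqrt{12485}}{1135}$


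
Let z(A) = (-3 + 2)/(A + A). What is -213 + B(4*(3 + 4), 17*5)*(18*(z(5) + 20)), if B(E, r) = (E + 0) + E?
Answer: 99231/5 ≈ 19846.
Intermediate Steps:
z(A) = -1/(2*A)
B(E, r) = 2*E (B(E, r) = E + E = 2*E)
-213 + B(4*(3 + 4), 17*5)*(18*(z(5) + 20)) = -213 + (2*(4*(3 + 4)))*(18*(-½/5 + 20)) = -213 + (2*(4*7))*(18*(-½*⅕ + 20)) = -213 + (2*28)*(18*(-⅒ + 20)) = -213 + 56*(18*(199/10)) = -213 + 56*(1791/5) = -213 + 100296/5 = 99231/5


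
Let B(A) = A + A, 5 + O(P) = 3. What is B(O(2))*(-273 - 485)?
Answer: 3032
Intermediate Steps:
O(P) = -2 (O(P) = -5 + 3 = -2)
B(A) = 2*A
B(O(2))*(-273 - 485) = (2*(-2))*(-273 - 485) = -4*(-758) = 3032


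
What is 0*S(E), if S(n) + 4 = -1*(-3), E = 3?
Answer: 0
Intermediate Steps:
S(n) = -1 (S(n) = -4 - 1*(-3) = -4 + 3 = -1)
0*S(E) = 0*(-1) = 0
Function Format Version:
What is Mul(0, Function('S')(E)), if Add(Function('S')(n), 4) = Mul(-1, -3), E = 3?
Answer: 0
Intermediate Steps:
Function('S')(n) = -1 (Function('S')(n) = Add(-4, Mul(-1, -3)) = Add(-4, 3) = -1)
Mul(0, Function('S')(E)) = Mul(0, -1) = 0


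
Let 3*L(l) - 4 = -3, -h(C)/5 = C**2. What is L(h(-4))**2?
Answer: 1/9 ≈ 0.11111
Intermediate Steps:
h(C) = -5*C**2
L(l) = 1/3 (L(l) = 4/3 + (1/3)*(-3) = 4/3 - 1 = 1/3)
L(h(-4))**2 = (1/3)**2 = 1/9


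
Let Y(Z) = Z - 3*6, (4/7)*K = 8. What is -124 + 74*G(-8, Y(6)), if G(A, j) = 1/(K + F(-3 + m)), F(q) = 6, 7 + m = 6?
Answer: -1203/10 ≈ -120.30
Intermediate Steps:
m = -1 (m = -7 + 6 = -1)
K = 14 (K = (7/4)*8 = 14)
Y(Z) = -18 + Z (Y(Z) = Z - 18 = -18 + Z)
G(A, j) = 1/20 (G(A, j) = 1/(14 + 6) = 1/20)
-124 + 74*G(-8, Y(6)) = -124 + 74*(1/20) = -124 + 37/10 = -1203/10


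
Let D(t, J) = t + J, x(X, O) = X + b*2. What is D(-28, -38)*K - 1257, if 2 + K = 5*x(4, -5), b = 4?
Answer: -5085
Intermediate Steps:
x(X, O) = 8 + X (x(X, O) = X + 4*2 = X + 8 = 8 + X)
D(t, J) = J + t
K = 58 (K = -2 + 5*(8 + 4) = -2 + 5*12 = -2 + 60 = 58)
D(-28, -38)*K - 1257 = (-38 - 28)*58 - 1257 = -66*58 - 1257 = -3828 - 1257 = -5085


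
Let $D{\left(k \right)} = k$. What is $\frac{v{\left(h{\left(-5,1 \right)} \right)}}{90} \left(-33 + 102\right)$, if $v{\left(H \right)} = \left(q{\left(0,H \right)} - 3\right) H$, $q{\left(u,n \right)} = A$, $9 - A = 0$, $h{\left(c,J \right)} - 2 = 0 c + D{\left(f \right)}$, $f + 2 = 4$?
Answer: $\frac{92}{5} \approx 18.4$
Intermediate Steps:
$f = 2$ ($f = -2 + 4 = 2$)
$h{\left(c,J \right)} = 4$ ($h{\left(c,J \right)} = 2 + \left(0 c + 2\right) = 2 + \left(0 + 2\right) = 2 + 2 = 4$)
$A = 9$ ($A = 9 - 0 = 9 + 0 = 9$)
$q{\left(u,n \right)} = 9$
$v{\left(H \right)} = 6 H$ ($v{\left(H \right)} = \left(9 - 3\right) H = 6 H$)
$\frac{v{\left(h{\left(-5,1 \right)} \right)}}{90} \left(-33 + 102\right) = \frac{6 \cdot 4}{90} \left(-33 + 102\right) = 24 \cdot \frac{1}{90} \cdot 69 = \frac{4}{15} \cdot 69 = \frac{92}{5}$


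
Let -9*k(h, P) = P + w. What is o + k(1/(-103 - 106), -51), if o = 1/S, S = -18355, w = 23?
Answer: 513931/165195 ≈ 3.1111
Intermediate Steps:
k(h, P) = -23/9 - P/9 (k(h, P) = -(P + 23)/9 = -(23 + P)/9 = -23/9 - P/9)
o = -1/18355 (o = 1/(-18355) = -1/18355 ≈ -5.4481e-5)
o + k(1/(-103 - 106), -51) = -1/18355 + (-23/9 - 1/9*(-51)) = -1/18355 + (-23/9 + 17/3) = -1/18355 + 28/9 = 513931/165195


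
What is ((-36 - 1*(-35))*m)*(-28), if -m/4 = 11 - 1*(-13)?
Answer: -2688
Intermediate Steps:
m = -96 (m = -4*(11 - 1*(-13)) = -4*(11 + 13) = -4*24 = -96)
((-36 - 1*(-35))*m)*(-28) = ((-36 - 1*(-35))*(-96))*(-28) = ((-36 + 35)*(-96))*(-28) = -1*(-96)*(-28) = 96*(-28) = -2688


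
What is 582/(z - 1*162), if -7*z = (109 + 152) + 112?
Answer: -4074/1507 ≈ -2.7034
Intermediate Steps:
z = -373/7 (z = -((109 + 152) + 112)/7 = -(261 + 112)/7 = -⅐*373 = -373/7 ≈ -53.286)
582/(z - 1*162) = 582/(-373/7 - 1*162) = 582/(-373/7 - 162) = 582/(-1507/7) = 582*(-7/1507) = -4074/1507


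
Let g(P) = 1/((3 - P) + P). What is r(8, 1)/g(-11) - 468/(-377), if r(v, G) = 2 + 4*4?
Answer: 1602/29 ≈ 55.241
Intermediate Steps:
r(v, G) = 18 (r(v, G) = 2 + 16 = 18)
g(P) = ⅓ (g(P) = 1/3 = ⅓)
r(8, 1)/g(-11) - 468/(-377) = 18/(⅓) - 468/(-377) = 18*3 - 468*(-1/377) = 54 + 36/29 = 1602/29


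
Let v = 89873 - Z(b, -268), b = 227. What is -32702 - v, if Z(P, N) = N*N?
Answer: -50751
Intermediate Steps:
Z(P, N) = N²
v = 18049 (v = 89873 - 1*(-268)² = 89873 - 1*71824 = 89873 - 71824 = 18049)
-32702 - v = -32702 - 1*18049 = -32702 - 18049 = -50751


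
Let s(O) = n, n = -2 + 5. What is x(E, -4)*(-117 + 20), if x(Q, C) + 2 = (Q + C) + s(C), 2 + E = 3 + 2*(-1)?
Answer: 388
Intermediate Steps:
n = 3
s(O) = 3
E = -1 (E = -2 + (3 + 2*(-1)) = -2 + (3 - 2) = -2 + 1 = -1)
x(Q, C) = 1 + C + Q (x(Q, C) = -2 + ((Q + C) + 3) = -2 + ((C + Q) + 3) = -2 + (3 + C + Q) = 1 + C + Q)
x(E, -4)*(-117 + 20) = (1 - 4 - 1)*(-117 + 20) = -4*(-97) = 388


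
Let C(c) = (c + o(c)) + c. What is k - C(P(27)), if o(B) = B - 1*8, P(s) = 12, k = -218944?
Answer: -218972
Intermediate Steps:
o(B) = -8 + B (o(B) = B - 8 = -8 + B)
C(c) = -8 + 3*c (C(c) = (c + (-8 + c)) + c = (-8 + 2*c) + c = -8 + 3*c)
k - C(P(27)) = -218944 - (-8 + 3*12) = -218944 - (-8 + 36) = -218944 - 1*28 = -218944 - 28 = -218972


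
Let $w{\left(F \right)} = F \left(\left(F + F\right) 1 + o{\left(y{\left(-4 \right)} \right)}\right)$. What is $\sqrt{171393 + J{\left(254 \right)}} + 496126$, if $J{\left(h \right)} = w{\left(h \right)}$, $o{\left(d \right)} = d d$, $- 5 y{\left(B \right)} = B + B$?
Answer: $496126 + \frac{\sqrt{7526881}}{5} \approx 4.9667 \cdot 10^{5}$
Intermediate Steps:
$y{\left(B \right)} = - \frac{2 B}{5}$ ($y{\left(B \right)} = - \frac{B + B}{5} = - \frac{2 B}{5}$)
$o{\left(d \right)} = d^{2}$
$w{\left(F \right)} = F \left(\frac{64}{25} + 2 F\right)$ ($w{\left(F \right)} = F \left(\left(F + F\right) 1 + \left(\left(- \frac{2}{5}\right) \left(-4\right)\right)^{2}\right) = F \left(2 F 1 + \left(\frac{8}{5}\right)^{2}\right) = F \left(2 F + \frac{64}{25}\right) = F \left(\frac{64}{25} + 2 F\right)$)
$J{\left(h \right)} = \frac{2 h \left(32 + 25 h\right)}{25}$
$\sqrt{171393 + J{\left(254 \right)}} + 496126 = \sqrt{171393 + \frac{2}{25} \cdot 254 \left(32 + 25 \cdot 254\right)} + 496126 = \sqrt{171393 + \frac{2}{25} \cdot 254 \left(32 + 6350\right)} + 496126 = \sqrt{171393 + \frac{2}{25} \cdot 254 \cdot 6382} + 496126 = \sqrt{171393 + \frac{3242056}{25}} + 496126 = \sqrt{\frac{7526881}{25}} + 496126 = \frac{\sqrt{7526881}}{5} + 496126 = 496126 + \frac{\sqrt{7526881}}{5}$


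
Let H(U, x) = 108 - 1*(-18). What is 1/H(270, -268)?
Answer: 1/126 ≈ 0.0079365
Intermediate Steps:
H(U, x) = 126 (H(U, x) = 108 + 18 = 126)
1/H(270, -268) = 1/126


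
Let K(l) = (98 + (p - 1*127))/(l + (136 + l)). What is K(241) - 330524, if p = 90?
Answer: -204263771/618 ≈ -3.3052e+5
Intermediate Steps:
K(l) = 61/(136 + 2*l) (K(l) = (98 + (90 - 1*127))/(l + (136 + l)) = (98 + (90 - 127))/(136 + 2*l) = (98 - 37)/(136 + 2*l) = 61/(136 + 2*l))
K(241) - 330524 = 61/(2*(68 + 241)) - 330524 = (61/2)/309 - 330524 = (61/2)*(1/309) - 330524 = 61/618 - 330524 = -204263771/618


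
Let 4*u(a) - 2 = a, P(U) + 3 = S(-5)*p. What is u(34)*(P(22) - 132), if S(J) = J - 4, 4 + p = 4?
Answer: -1215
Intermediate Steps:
p = 0 (p = -4 + 4 = 0)
S(J) = -4 + J
P(U) = -3 (P(U) = -3 + (-4 - 5)*0 = -3 - 9*0 = -3 + 0 = -3)
u(a) = ½ + a/4
u(34)*(P(22) - 132) = (½ + (¼)*34)*(-3 - 132) = (½ + 17/2)*(-135) = 9*(-135) = -1215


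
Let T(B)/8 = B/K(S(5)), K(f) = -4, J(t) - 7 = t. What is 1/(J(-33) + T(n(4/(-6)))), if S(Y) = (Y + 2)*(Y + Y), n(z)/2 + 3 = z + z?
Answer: -3/26 ≈ -0.11538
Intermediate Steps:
J(t) = 7 + t
n(z) = -6 + 4*z (n(z) = -6 + 2*(z + z) = -6 + 2*(2*z) = -6 + 4*z)
S(Y) = 2*Y*(2 + Y) (S(Y) = (2 + Y)*(2*Y) = 2*Y*(2 + Y))
T(B) = -2*B (T(B) = 8*(B/(-4)) = 8*(B*(-1/4)) = 8*(-B/4) = -2*B)
1/(J(-33) + T(n(4/(-6)))) = 1/((7 - 33) - 2*(-6 + 4*(4/(-6)))) = 1/(-26 - 2*(-6 + 4*(4*(-1/6)))) = 1/(-26 - 2*(-6 + 4*(-2/3))) = 1/(-26 - 2*(-6 - 8/3)) = 1/(-26 - 2*(-26/3)) = 1/(-26 + 52/3) = 1/(-26/3) = -3/26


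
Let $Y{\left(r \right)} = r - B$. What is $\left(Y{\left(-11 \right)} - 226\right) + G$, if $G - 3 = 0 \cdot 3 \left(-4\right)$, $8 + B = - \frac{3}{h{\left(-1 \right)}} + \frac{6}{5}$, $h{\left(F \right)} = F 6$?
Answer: $- \frac{2277}{10} \approx -227.7$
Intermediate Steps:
$h{\left(F \right)} = 6 F$
$B = - \frac{63}{10}$ ($B = -8 + \left(- \frac{3}{6 \left(-1\right)} + \frac{6}{5}\right) = -8 + \left(- \frac{3}{-6} + 6 \cdot \frac{1}{5}\right) = -8 + \left(\left(-3\right) \left(- \frac{1}{6}\right) + \frac{6}{5}\right) = -8 + \left(\frac{1}{2} + \frac{6}{5}\right) = -8 + \frac{17}{10} = - \frac{63}{10} \approx -6.3$)
$G = 3$ ($G = 3 + 0 \cdot 3 \left(-4\right) = 3 + 0 \left(-4\right) = 3 + 0 = 3$)
$Y{\left(r \right)} = \frac{63}{10} + r$ ($Y{\left(r \right)} = r - - \frac{63}{10} = r + \frac{63}{10} = \frac{63}{10} + r$)
$\left(Y{\left(-11 \right)} - 226\right) + G = \left(\left(\frac{63}{10} - 11\right) - 226\right) + 3 = \left(- \frac{47}{10} - 226\right) + 3 = - \frac{2307}{10} + 3 = - \frac{2277}{10}$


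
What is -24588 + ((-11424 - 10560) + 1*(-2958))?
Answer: -49530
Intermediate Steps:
-24588 + ((-11424 - 10560) + 1*(-2958)) = -24588 + (-21984 - 2958) = -24588 - 24942 = -49530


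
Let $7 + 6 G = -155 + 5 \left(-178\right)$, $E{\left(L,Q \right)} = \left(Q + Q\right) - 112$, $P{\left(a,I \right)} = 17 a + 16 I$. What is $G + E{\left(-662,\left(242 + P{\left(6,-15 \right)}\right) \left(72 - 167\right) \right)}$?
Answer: $- \frac{60142}{3} \approx -20047.0$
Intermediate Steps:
$P{\left(a,I \right)} = 16 I + 17 a$
$E{\left(L,Q \right)} = -112 + 2 Q$ ($E{\left(L,Q \right)} = 2 Q - 112 = -112 + 2 Q$)
$G = - \frac{526}{3}$ ($G = - \frac{7}{6} + \frac{-155 + 5 \left(-178\right)}{6} = - \frac{7}{6} + \frac{-155 - 890}{6} = - \frac{7}{6} + \frac{1}{6} \left(-1045\right) = - \frac{7}{6} - \frac{1045}{6} = - \frac{526}{3} \approx -175.33$)
$G + E{\left(-662,\left(242 + P{\left(6,-15 \right)}\right) \left(72 - 167\right) \right)} = - \frac{526}{3} + \left(-112 + 2 \left(242 + \left(16 \left(-15\right) + 17 \cdot 6\right)\right) \left(72 - 167\right)\right) = - \frac{526}{3} + \left(-112 + 2 \left(242 + \left(-240 + 102\right)\right) \left(-95\right)\right) = - \frac{526}{3} + \left(-112 + 2 \left(242 - 138\right) \left(-95\right)\right) = - \frac{526}{3} + \left(-112 + 2 \cdot 104 \left(-95\right)\right) = - \frac{526}{3} + \left(-112 + 2 \left(-9880\right)\right) = - \frac{526}{3} - 19872 = - \frac{60142}{3}$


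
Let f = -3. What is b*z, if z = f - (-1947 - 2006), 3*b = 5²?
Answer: 98750/3 ≈ 32917.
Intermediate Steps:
b = 25/3 (b = (⅓)*5² = (⅓)*25 = 25/3 ≈ 8.3333)
z = 3950 (z = -3 - (-1947 - 2006) = -3 - 1*(-3953) = -3 + 3953 = 3950)
b*z = (25/3)*3950 = 98750/3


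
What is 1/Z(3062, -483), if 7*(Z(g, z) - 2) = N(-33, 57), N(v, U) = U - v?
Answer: 7/104 ≈ 0.067308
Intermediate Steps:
Z(g, z) = 104/7 (Z(g, z) = 2 + (57 - 1*(-33))/7 = 2 + (57 + 33)/7 = 2 + (⅐)*90 = 2 + 90/7 = 104/7)
1/Z(3062, -483) = 1/(104/7) = 7/104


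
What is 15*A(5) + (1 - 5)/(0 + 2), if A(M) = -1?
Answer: -17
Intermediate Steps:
15*A(5) + (1 - 5)/(0 + 2) = 15*(-1) + (1 - 5)/(0 + 2) = -15 - 4/2 = -15 - 4*½ = -15 - 2 = -17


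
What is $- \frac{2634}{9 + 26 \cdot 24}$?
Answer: $- \frac{878}{211} \approx -4.1611$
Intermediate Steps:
$- \frac{2634}{9 + 26 \cdot 24} = - \frac{2634}{9 + 624} = - \frac{2634}{633} = \left(-1\right) \frac{878}{211} = - \frac{878}{211}$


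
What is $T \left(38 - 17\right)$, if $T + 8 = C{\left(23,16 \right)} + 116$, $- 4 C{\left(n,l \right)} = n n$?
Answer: $- \frac{2037}{4} \approx -509.25$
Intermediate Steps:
$C{\left(n,l \right)} = - \frac{n^{2}}{4}$ ($C{\left(n,l \right)} = - \frac{n n}{4} = - \frac{n^{2}}{4}$)
$T = - \frac{97}{4}$ ($T = -8 + \left(- \frac{23^{2}}{4} + 116\right) = -8 + \left(\left(- \frac{1}{4}\right) 529 + 116\right) = -8 + \left(- \frac{529}{4} + 116\right) = -8 - \frac{65}{4} = - \frac{97}{4} \approx -24.25$)
$T \left(38 - 17\right) = - \frac{97 \left(38 - 17\right)}{4} = \left(- \frac{97}{4}\right) 21 = - \frac{2037}{4}$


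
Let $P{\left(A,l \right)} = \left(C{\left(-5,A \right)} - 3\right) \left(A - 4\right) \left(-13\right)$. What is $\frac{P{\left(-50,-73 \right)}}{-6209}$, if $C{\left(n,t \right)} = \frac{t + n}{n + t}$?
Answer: $\frac{1404}{6209} \approx 0.22612$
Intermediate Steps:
$C{\left(n,t \right)} = 1$ ($C{\left(n,t \right)} = \frac{n + t}{n + t} = 1$)
$P{\left(A,l \right)} = -104 + 26 A$ ($P{\left(A,l \right)} = \left(1 - 3\right) \left(A - 4\right) \left(-13\right) = - 2 \left(-4 + A\right) \left(-13\right) = \left(8 - 2 A\right) \left(-13\right) = -104 + 26 A$)
$\frac{P{\left(-50,-73 \right)}}{-6209} = \frac{-104 + 26 \left(-50\right)}{-6209} = \left(-104 - 1300\right) \left(- \frac{1}{6209}\right) = \left(-1404\right) \left(- \frac{1}{6209}\right) = \frac{1404}{6209}$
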